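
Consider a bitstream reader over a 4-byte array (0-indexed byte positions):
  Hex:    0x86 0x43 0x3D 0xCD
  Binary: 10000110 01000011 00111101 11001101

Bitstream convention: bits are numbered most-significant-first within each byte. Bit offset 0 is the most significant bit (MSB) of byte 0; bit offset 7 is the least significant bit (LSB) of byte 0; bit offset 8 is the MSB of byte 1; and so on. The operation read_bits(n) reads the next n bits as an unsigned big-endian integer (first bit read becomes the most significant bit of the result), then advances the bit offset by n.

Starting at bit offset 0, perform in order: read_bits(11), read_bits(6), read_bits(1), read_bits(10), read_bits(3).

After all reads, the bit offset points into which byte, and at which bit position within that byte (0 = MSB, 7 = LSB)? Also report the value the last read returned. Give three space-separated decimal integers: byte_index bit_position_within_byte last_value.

Answer: 3 7 6

Derivation:
Read 1: bits[0:11] width=11 -> value=1074 (bin 10000110010); offset now 11 = byte 1 bit 3; 21 bits remain
Read 2: bits[11:17] width=6 -> value=6 (bin 000110); offset now 17 = byte 2 bit 1; 15 bits remain
Read 3: bits[17:18] width=1 -> value=0 (bin 0); offset now 18 = byte 2 bit 2; 14 bits remain
Read 4: bits[18:28] width=10 -> value=988 (bin 1111011100); offset now 28 = byte 3 bit 4; 4 bits remain
Read 5: bits[28:31] width=3 -> value=6 (bin 110); offset now 31 = byte 3 bit 7; 1 bits remain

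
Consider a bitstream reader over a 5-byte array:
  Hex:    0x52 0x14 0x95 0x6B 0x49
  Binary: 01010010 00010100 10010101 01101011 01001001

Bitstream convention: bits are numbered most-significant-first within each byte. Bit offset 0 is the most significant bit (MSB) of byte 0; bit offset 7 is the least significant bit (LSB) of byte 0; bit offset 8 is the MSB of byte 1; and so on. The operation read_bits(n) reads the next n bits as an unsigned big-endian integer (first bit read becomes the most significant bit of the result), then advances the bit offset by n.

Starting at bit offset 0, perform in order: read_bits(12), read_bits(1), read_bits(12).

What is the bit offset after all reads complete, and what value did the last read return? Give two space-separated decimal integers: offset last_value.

Answer: 25 2346

Derivation:
Read 1: bits[0:12] width=12 -> value=1313 (bin 010100100001); offset now 12 = byte 1 bit 4; 28 bits remain
Read 2: bits[12:13] width=1 -> value=0 (bin 0); offset now 13 = byte 1 bit 5; 27 bits remain
Read 3: bits[13:25] width=12 -> value=2346 (bin 100100101010); offset now 25 = byte 3 bit 1; 15 bits remain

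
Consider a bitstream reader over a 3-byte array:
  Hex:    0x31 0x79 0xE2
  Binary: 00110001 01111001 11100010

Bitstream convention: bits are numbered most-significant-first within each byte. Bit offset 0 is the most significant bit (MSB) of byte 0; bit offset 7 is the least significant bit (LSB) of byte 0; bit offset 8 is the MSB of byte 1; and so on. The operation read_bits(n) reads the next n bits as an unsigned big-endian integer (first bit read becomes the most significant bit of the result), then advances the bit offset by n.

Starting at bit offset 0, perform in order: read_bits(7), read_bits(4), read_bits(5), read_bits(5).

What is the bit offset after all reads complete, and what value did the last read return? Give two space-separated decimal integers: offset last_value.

Answer: 21 28

Derivation:
Read 1: bits[0:7] width=7 -> value=24 (bin 0011000); offset now 7 = byte 0 bit 7; 17 bits remain
Read 2: bits[7:11] width=4 -> value=11 (bin 1011); offset now 11 = byte 1 bit 3; 13 bits remain
Read 3: bits[11:16] width=5 -> value=25 (bin 11001); offset now 16 = byte 2 bit 0; 8 bits remain
Read 4: bits[16:21] width=5 -> value=28 (bin 11100); offset now 21 = byte 2 bit 5; 3 bits remain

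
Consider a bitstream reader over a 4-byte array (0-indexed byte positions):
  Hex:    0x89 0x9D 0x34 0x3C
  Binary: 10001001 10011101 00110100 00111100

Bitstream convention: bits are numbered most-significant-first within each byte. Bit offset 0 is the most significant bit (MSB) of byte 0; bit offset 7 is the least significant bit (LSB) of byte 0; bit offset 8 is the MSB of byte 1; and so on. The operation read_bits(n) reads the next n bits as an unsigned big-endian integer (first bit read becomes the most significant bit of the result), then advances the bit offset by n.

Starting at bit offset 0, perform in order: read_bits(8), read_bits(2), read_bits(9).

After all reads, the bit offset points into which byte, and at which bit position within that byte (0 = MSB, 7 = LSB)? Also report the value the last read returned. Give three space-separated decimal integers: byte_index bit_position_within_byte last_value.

Read 1: bits[0:8] width=8 -> value=137 (bin 10001001); offset now 8 = byte 1 bit 0; 24 bits remain
Read 2: bits[8:10] width=2 -> value=2 (bin 10); offset now 10 = byte 1 bit 2; 22 bits remain
Read 3: bits[10:19] width=9 -> value=233 (bin 011101001); offset now 19 = byte 2 bit 3; 13 bits remain

Answer: 2 3 233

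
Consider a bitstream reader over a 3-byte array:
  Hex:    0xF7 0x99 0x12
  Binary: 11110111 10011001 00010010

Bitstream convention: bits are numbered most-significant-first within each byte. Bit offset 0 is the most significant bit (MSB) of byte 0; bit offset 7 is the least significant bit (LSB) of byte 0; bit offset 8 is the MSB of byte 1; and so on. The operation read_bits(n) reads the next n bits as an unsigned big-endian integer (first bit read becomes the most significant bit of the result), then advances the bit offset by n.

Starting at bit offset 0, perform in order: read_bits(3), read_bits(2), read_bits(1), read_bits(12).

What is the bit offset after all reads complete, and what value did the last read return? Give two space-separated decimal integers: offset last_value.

Answer: 18 3684

Derivation:
Read 1: bits[0:3] width=3 -> value=7 (bin 111); offset now 3 = byte 0 bit 3; 21 bits remain
Read 2: bits[3:5] width=2 -> value=2 (bin 10); offset now 5 = byte 0 bit 5; 19 bits remain
Read 3: bits[5:6] width=1 -> value=1 (bin 1); offset now 6 = byte 0 bit 6; 18 bits remain
Read 4: bits[6:18] width=12 -> value=3684 (bin 111001100100); offset now 18 = byte 2 bit 2; 6 bits remain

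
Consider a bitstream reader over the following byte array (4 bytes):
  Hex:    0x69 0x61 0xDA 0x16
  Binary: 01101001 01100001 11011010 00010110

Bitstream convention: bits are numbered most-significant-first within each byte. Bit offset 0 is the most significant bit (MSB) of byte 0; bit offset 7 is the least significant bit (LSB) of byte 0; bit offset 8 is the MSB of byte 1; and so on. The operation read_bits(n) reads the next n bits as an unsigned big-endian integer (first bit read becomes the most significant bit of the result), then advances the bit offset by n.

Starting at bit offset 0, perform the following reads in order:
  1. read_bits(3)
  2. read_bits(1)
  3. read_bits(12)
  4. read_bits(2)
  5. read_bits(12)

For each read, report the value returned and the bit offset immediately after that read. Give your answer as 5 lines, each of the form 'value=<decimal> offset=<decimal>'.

Answer: value=3 offset=3
value=0 offset=4
value=2401 offset=16
value=3 offset=18
value=1669 offset=30

Derivation:
Read 1: bits[0:3] width=3 -> value=3 (bin 011); offset now 3 = byte 0 bit 3; 29 bits remain
Read 2: bits[3:4] width=1 -> value=0 (bin 0); offset now 4 = byte 0 bit 4; 28 bits remain
Read 3: bits[4:16] width=12 -> value=2401 (bin 100101100001); offset now 16 = byte 2 bit 0; 16 bits remain
Read 4: bits[16:18] width=2 -> value=3 (bin 11); offset now 18 = byte 2 bit 2; 14 bits remain
Read 5: bits[18:30] width=12 -> value=1669 (bin 011010000101); offset now 30 = byte 3 bit 6; 2 bits remain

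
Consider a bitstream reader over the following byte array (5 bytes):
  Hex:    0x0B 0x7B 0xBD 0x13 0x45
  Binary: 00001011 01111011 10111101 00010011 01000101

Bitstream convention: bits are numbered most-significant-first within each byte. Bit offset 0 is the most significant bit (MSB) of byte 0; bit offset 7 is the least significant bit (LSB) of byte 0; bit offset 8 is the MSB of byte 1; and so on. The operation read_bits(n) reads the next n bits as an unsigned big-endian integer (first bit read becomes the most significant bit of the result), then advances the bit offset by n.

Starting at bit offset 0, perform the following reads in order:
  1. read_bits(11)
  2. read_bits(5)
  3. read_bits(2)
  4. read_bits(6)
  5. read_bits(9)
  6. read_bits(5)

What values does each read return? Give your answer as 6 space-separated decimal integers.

Read 1: bits[0:11] width=11 -> value=91 (bin 00001011011); offset now 11 = byte 1 bit 3; 29 bits remain
Read 2: bits[11:16] width=5 -> value=27 (bin 11011); offset now 16 = byte 2 bit 0; 24 bits remain
Read 3: bits[16:18] width=2 -> value=2 (bin 10); offset now 18 = byte 2 bit 2; 22 bits remain
Read 4: bits[18:24] width=6 -> value=61 (bin 111101); offset now 24 = byte 3 bit 0; 16 bits remain
Read 5: bits[24:33] width=9 -> value=38 (bin 000100110); offset now 33 = byte 4 bit 1; 7 bits remain
Read 6: bits[33:38] width=5 -> value=17 (bin 10001); offset now 38 = byte 4 bit 6; 2 bits remain

Answer: 91 27 2 61 38 17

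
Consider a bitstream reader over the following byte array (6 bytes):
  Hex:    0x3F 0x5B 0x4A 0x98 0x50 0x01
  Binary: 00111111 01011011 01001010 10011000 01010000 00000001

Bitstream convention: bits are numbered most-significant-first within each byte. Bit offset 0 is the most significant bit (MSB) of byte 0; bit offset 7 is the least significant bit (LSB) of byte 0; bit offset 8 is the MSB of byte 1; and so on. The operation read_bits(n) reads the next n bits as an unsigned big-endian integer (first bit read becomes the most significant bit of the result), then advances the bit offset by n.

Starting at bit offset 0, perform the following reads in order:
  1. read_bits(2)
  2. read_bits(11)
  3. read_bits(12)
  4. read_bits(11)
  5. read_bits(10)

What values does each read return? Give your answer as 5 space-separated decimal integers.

Answer: 0 2027 1685 389 0

Derivation:
Read 1: bits[0:2] width=2 -> value=0 (bin 00); offset now 2 = byte 0 bit 2; 46 bits remain
Read 2: bits[2:13] width=11 -> value=2027 (bin 11111101011); offset now 13 = byte 1 bit 5; 35 bits remain
Read 3: bits[13:25] width=12 -> value=1685 (bin 011010010101); offset now 25 = byte 3 bit 1; 23 bits remain
Read 4: bits[25:36] width=11 -> value=389 (bin 00110000101); offset now 36 = byte 4 bit 4; 12 bits remain
Read 5: bits[36:46] width=10 -> value=0 (bin 0000000000); offset now 46 = byte 5 bit 6; 2 bits remain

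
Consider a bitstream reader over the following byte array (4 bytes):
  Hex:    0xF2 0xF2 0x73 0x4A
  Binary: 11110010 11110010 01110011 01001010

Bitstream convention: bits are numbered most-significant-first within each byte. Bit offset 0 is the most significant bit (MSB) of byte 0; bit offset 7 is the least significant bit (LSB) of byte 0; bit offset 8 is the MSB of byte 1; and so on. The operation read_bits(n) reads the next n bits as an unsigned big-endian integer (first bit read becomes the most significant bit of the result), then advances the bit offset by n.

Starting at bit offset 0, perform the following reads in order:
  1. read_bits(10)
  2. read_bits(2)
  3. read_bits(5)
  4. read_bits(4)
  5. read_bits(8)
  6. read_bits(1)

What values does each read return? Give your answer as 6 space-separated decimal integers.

Read 1: bits[0:10] width=10 -> value=971 (bin 1111001011); offset now 10 = byte 1 bit 2; 22 bits remain
Read 2: bits[10:12] width=2 -> value=3 (bin 11); offset now 12 = byte 1 bit 4; 20 bits remain
Read 3: bits[12:17] width=5 -> value=4 (bin 00100); offset now 17 = byte 2 bit 1; 15 bits remain
Read 4: bits[17:21] width=4 -> value=14 (bin 1110); offset now 21 = byte 2 bit 5; 11 bits remain
Read 5: bits[21:29] width=8 -> value=105 (bin 01101001); offset now 29 = byte 3 bit 5; 3 bits remain
Read 6: bits[29:30] width=1 -> value=0 (bin 0); offset now 30 = byte 3 bit 6; 2 bits remain

Answer: 971 3 4 14 105 0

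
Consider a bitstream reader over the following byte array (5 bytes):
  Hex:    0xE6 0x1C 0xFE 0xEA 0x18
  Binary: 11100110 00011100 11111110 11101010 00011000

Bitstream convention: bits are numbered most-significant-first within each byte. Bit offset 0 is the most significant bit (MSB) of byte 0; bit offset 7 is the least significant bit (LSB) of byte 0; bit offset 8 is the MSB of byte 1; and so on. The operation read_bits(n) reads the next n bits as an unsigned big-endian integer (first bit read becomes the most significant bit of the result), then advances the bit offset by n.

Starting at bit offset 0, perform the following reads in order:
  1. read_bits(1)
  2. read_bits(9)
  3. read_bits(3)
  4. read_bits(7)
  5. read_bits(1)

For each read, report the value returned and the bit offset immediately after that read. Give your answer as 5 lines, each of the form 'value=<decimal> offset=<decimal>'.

Answer: value=1 offset=1
value=408 offset=10
value=3 offset=13
value=79 offset=20
value=1 offset=21

Derivation:
Read 1: bits[0:1] width=1 -> value=1 (bin 1); offset now 1 = byte 0 bit 1; 39 bits remain
Read 2: bits[1:10] width=9 -> value=408 (bin 110011000); offset now 10 = byte 1 bit 2; 30 bits remain
Read 3: bits[10:13] width=3 -> value=3 (bin 011); offset now 13 = byte 1 bit 5; 27 bits remain
Read 4: bits[13:20] width=7 -> value=79 (bin 1001111); offset now 20 = byte 2 bit 4; 20 bits remain
Read 5: bits[20:21] width=1 -> value=1 (bin 1); offset now 21 = byte 2 bit 5; 19 bits remain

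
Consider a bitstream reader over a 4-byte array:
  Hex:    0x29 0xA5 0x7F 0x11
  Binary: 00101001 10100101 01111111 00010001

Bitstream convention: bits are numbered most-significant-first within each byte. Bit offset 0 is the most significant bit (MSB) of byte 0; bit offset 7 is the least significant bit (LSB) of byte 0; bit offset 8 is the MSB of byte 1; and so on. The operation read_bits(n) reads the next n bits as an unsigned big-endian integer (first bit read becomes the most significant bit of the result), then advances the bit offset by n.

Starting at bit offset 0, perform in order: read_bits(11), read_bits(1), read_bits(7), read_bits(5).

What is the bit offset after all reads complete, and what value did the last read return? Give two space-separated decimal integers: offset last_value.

Answer: 24 31

Derivation:
Read 1: bits[0:11] width=11 -> value=333 (bin 00101001101); offset now 11 = byte 1 bit 3; 21 bits remain
Read 2: bits[11:12] width=1 -> value=0 (bin 0); offset now 12 = byte 1 bit 4; 20 bits remain
Read 3: bits[12:19] width=7 -> value=43 (bin 0101011); offset now 19 = byte 2 bit 3; 13 bits remain
Read 4: bits[19:24] width=5 -> value=31 (bin 11111); offset now 24 = byte 3 bit 0; 8 bits remain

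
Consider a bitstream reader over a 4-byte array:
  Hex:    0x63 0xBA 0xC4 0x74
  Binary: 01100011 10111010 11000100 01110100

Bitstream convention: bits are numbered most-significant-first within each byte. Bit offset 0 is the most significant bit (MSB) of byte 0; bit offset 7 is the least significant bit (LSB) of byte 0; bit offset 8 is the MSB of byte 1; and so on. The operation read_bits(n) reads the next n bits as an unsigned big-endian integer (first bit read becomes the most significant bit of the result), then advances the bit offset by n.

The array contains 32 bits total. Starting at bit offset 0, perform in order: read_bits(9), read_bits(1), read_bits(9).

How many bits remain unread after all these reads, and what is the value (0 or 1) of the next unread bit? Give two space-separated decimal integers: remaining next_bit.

Read 1: bits[0:9] width=9 -> value=199 (bin 011000111); offset now 9 = byte 1 bit 1; 23 bits remain
Read 2: bits[9:10] width=1 -> value=0 (bin 0); offset now 10 = byte 1 bit 2; 22 bits remain
Read 3: bits[10:19] width=9 -> value=470 (bin 111010110); offset now 19 = byte 2 bit 3; 13 bits remain

Answer: 13 0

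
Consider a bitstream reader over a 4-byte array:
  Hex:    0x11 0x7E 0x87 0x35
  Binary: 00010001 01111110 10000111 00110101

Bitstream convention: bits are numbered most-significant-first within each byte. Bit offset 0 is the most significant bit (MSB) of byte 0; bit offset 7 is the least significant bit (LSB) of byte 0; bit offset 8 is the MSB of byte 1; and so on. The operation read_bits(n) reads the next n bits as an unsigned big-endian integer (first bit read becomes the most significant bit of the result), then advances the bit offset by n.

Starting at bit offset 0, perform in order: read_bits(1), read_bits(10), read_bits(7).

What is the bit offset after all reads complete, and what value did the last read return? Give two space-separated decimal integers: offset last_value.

Answer: 18 122

Derivation:
Read 1: bits[0:1] width=1 -> value=0 (bin 0); offset now 1 = byte 0 bit 1; 31 bits remain
Read 2: bits[1:11] width=10 -> value=139 (bin 0010001011); offset now 11 = byte 1 bit 3; 21 bits remain
Read 3: bits[11:18] width=7 -> value=122 (bin 1111010); offset now 18 = byte 2 bit 2; 14 bits remain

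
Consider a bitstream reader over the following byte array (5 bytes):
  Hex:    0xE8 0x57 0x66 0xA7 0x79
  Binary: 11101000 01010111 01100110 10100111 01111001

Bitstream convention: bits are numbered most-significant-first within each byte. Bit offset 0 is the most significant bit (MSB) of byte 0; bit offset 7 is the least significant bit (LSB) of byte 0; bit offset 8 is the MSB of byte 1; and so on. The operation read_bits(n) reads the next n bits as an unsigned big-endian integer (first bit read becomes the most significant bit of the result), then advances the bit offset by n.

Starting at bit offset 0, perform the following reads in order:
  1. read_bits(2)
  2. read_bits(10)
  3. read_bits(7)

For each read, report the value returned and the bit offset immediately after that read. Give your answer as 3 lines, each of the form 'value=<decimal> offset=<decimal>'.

Read 1: bits[0:2] width=2 -> value=3 (bin 11); offset now 2 = byte 0 bit 2; 38 bits remain
Read 2: bits[2:12] width=10 -> value=645 (bin 1010000101); offset now 12 = byte 1 bit 4; 28 bits remain
Read 3: bits[12:19] width=7 -> value=59 (bin 0111011); offset now 19 = byte 2 bit 3; 21 bits remain

Answer: value=3 offset=2
value=645 offset=12
value=59 offset=19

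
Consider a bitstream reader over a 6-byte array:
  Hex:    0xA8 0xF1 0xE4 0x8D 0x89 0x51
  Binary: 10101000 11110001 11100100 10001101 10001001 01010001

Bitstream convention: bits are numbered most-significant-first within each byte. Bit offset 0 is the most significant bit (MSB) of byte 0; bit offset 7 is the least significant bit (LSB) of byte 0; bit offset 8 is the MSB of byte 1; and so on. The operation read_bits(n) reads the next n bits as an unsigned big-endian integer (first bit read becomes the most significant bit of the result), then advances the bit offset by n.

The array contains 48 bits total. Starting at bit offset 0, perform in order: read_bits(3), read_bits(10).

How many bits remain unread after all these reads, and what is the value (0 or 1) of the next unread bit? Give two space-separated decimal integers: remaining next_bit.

Answer: 35 0

Derivation:
Read 1: bits[0:3] width=3 -> value=5 (bin 101); offset now 3 = byte 0 bit 3; 45 bits remain
Read 2: bits[3:13] width=10 -> value=286 (bin 0100011110); offset now 13 = byte 1 bit 5; 35 bits remain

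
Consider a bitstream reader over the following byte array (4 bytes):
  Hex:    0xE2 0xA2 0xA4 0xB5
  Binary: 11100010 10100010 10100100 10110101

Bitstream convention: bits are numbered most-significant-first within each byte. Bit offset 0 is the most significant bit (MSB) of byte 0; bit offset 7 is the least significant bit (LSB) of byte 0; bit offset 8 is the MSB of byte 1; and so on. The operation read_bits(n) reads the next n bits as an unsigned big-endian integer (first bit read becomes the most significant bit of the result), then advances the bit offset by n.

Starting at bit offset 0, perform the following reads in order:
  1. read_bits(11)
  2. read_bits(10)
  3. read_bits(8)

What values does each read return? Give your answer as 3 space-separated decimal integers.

Answer: 1813 84 150

Derivation:
Read 1: bits[0:11] width=11 -> value=1813 (bin 11100010101); offset now 11 = byte 1 bit 3; 21 bits remain
Read 2: bits[11:21] width=10 -> value=84 (bin 0001010100); offset now 21 = byte 2 bit 5; 11 bits remain
Read 3: bits[21:29] width=8 -> value=150 (bin 10010110); offset now 29 = byte 3 bit 5; 3 bits remain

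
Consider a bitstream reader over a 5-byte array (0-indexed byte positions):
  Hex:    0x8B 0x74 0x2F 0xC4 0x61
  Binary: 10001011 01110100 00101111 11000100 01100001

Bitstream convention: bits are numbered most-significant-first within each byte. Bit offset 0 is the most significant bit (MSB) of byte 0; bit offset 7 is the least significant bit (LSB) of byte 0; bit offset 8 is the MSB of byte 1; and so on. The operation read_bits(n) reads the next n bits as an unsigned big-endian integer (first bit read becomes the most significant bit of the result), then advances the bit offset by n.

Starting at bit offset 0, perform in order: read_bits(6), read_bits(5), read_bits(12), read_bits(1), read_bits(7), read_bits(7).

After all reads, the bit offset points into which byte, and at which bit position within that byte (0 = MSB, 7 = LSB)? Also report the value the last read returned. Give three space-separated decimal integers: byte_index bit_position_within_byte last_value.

Answer: 4 6 24

Derivation:
Read 1: bits[0:6] width=6 -> value=34 (bin 100010); offset now 6 = byte 0 bit 6; 34 bits remain
Read 2: bits[6:11] width=5 -> value=27 (bin 11011); offset now 11 = byte 1 bit 3; 29 bits remain
Read 3: bits[11:23] width=12 -> value=2583 (bin 101000010111); offset now 23 = byte 2 bit 7; 17 bits remain
Read 4: bits[23:24] width=1 -> value=1 (bin 1); offset now 24 = byte 3 bit 0; 16 bits remain
Read 5: bits[24:31] width=7 -> value=98 (bin 1100010); offset now 31 = byte 3 bit 7; 9 bits remain
Read 6: bits[31:38] width=7 -> value=24 (bin 0011000); offset now 38 = byte 4 bit 6; 2 bits remain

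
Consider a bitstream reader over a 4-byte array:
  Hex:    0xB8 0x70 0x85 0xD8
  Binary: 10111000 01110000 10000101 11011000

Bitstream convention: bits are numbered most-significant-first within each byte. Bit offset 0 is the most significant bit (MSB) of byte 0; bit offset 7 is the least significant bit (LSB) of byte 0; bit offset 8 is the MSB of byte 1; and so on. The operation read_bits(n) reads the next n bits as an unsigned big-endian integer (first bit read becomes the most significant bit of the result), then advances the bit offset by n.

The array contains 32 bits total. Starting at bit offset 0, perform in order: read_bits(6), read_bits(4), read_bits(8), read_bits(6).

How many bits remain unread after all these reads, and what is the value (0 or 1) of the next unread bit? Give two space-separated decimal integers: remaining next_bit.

Read 1: bits[0:6] width=6 -> value=46 (bin 101110); offset now 6 = byte 0 bit 6; 26 bits remain
Read 2: bits[6:10] width=4 -> value=1 (bin 0001); offset now 10 = byte 1 bit 2; 22 bits remain
Read 3: bits[10:18] width=8 -> value=194 (bin 11000010); offset now 18 = byte 2 bit 2; 14 bits remain
Read 4: bits[18:24] width=6 -> value=5 (bin 000101); offset now 24 = byte 3 bit 0; 8 bits remain

Answer: 8 1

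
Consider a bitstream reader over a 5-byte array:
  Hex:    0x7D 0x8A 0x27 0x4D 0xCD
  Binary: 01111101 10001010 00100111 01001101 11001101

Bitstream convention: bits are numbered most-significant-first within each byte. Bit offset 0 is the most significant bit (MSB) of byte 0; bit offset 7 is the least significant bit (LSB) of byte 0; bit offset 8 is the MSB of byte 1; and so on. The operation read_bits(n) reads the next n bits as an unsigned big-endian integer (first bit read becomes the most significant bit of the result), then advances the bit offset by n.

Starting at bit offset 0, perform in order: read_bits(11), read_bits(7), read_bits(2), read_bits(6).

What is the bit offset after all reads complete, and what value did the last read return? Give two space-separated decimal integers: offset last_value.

Answer: 26 29

Derivation:
Read 1: bits[0:11] width=11 -> value=1004 (bin 01111101100); offset now 11 = byte 1 bit 3; 29 bits remain
Read 2: bits[11:18] width=7 -> value=40 (bin 0101000); offset now 18 = byte 2 bit 2; 22 bits remain
Read 3: bits[18:20] width=2 -> value=2 (bin 10); offset now 20 = byte 2 bit 4; 20 bits remain
Read 4: bits[20:26] width=6 -> value=29 (bin 011101); offset now 26 = byte 3 bit 2; 14 bits remain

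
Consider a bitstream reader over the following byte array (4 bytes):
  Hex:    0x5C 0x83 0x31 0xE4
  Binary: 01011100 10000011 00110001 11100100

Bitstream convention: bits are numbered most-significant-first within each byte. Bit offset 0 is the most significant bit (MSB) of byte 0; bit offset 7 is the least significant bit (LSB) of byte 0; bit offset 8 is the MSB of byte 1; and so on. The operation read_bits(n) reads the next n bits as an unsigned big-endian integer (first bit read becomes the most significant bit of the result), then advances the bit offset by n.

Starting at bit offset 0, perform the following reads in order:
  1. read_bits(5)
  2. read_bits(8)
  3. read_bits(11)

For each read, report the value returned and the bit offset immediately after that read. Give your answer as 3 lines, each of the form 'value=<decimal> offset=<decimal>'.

Read 1: bits[0:5] width=5 -> value=11 (bin 01011); offset now 5 = byte 0 bit 5; 27 bits remain
Read 2: bits[5:13] width=8 -> value=144 (bin 10010000); offset now 13 = byte 1 bit 5; 19 bits remain
Read 3: bits[13:24] width=11 -> value=817 (bin 01100110001); offset now 24 = byte 3 bit 0; 8 bits remain

Answer: value=11 offset=5
value=144 offset=13
value=817 offset=24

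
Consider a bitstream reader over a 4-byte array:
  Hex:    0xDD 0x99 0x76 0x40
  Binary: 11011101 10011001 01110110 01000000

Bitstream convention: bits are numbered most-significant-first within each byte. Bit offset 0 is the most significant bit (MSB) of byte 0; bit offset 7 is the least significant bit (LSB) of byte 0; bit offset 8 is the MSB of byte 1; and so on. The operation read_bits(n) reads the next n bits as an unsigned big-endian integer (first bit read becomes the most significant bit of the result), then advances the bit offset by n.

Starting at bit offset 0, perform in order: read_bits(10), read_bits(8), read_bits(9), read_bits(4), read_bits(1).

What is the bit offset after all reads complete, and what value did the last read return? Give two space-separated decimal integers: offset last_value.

Answer: 32 0

Derivation:
Read 1: bits[0:10] width=10 -> value=886 (bin 1101110110); offset now 10 = byte 1 bit 2; 22 bits remain
Read 2: bits[10:18] width=8 -> value=101 (bin 01100101); offset now 18 = byte 2 bit 2; 14 bits remain
Read 3: bits[18:27] width=9 -> value=434 (bin 110110010); offset now 27 = byte 3 bit 3; 5 bits remain
Read 4: bits[27:31] width=4 -> value=0 (bin 0000); offset now 31 = byte 3 bit 7; 1 bits remain
Read 5: bits[31:32] width=1 -> value=0 (bin 0); offset now 32 = byte 4 bit 0; 0 bits remain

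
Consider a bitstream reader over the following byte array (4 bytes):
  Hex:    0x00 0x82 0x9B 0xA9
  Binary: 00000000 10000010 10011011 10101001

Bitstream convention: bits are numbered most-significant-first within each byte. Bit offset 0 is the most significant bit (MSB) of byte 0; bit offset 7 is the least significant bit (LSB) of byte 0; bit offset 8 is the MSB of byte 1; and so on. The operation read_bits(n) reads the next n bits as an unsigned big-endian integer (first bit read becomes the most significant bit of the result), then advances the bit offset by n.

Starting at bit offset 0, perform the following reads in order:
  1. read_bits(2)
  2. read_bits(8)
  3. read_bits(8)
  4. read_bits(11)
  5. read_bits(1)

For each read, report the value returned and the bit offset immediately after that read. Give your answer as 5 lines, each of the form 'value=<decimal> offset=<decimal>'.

Answer: value=0 offset=2
value=2 offset=10
value=10 offset=18
value=885 offset=29
value=0 offset=30

Derivation:
Read 1: bits[0:2] width=2 -> value=0 (bin 00); offset now 2 = byte 0 bit 2; 30 bits remain
Read 2: bits[2:10] width=8 -> value=2 (bin 00000010); offset now 10 = byte 1 bit 2; 22 bits remain
Read 3: bits[10:18] width=8 -> value=10 (bin 00001010); offset now 18 = byte 2 bit 2; 14 bits remain
Read 4: bits[18:29] width=11 -> value=885 (bin 01101110101); offset now 29 = byte 3 bit 5; 3 bits remain
Read 5: bits[29:30] width=1 -> value=0 (bin 0); offset now 30 = byte 3 bit 6; 2 bits remain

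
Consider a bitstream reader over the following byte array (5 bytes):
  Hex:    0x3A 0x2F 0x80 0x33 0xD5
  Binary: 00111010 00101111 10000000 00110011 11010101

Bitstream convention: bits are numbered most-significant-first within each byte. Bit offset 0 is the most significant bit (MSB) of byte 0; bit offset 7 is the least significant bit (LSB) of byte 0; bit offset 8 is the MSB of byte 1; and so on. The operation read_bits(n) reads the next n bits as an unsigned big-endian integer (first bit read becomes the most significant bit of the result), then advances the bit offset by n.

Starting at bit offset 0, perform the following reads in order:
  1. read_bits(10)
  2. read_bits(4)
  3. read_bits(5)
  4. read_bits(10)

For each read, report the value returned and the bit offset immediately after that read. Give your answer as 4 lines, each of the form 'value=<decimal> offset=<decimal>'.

Read 1: bits[0:10] width=10 -> value=232 (bin 0011101000); offset now 10 = byte 1 bit 2; 30 bits remain
Read 2: bits[10:14] width=4 -> value=11 (bin 1011); offset now 14 = byte 1 bit 6; 26 bits remain
Read 3: bits[14:19] width=5 -> value=28 (bin 11100); offset now 19 = byte 2 bit 3; 21 bits remain
Read 4: bits[19:29] width=10 -> value=6 (bin 0000000110); offset now 29 = byte 3 bit 5; 11 bits remain

Answer: value=232 offset=10
value=11 offset=14
value=28 offset=19
value=6 offset=29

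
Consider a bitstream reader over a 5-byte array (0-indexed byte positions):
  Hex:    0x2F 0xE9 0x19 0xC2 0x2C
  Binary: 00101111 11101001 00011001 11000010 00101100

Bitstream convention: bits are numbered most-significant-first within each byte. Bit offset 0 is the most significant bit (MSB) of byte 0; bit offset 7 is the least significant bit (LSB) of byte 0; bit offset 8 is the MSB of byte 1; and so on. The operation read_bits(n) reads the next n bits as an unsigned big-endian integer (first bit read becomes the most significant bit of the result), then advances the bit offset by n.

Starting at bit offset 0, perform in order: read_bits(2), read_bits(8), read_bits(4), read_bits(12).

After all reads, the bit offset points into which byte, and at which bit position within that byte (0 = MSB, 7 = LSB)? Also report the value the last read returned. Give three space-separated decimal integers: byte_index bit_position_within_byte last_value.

Read 1: bits[0:2] width=2 -> value=0 (bin 00); offset now 2 = byte 0 bit 2; 38 bits remain
Read 2: bits[2:10] width=8 -> value=191 (bin 10111111); offset now 10 = byte 1 bit 2; 30 bits remain
Read 3: bits[10:14] width=4 -> value=10 (bin 1010); offset now 14 = byte 1 bit 6; 26 bits remain
Read 4: bits[14:26] width=12 -> value=1127 (bin 010001100111); offset now 26 = byte 3 bit 2; 14 bits remain

Answer: 3 2 1127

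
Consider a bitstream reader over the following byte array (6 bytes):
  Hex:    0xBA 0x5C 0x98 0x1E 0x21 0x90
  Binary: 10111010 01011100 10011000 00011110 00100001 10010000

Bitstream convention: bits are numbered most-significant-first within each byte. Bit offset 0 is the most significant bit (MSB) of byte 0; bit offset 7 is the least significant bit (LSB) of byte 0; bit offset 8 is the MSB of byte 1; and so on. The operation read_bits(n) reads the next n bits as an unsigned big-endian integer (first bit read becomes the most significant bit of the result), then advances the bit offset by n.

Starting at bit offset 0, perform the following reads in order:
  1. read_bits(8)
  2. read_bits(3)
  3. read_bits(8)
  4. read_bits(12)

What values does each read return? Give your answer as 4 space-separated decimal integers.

Answer: 186 2 228 3087

Derivation:
Read 1: bits[0:8] width=8 -> value=186 (bin 10111010); offset now 8 = byte 1 bit 0; 40 bits remain
Read 2: bits[8:11] width=3 -> value=2 (bin 010); offset now 11 = byte 1 bit 3; 37 bits remain
Read 3: bits[11:19] width=8 -> value=228 (bin 11100100); offset now 19 = byte 2 bit 3; 29 bits remain
Read 4: bits[19:31] width=12 -> value=3087 (bin 110000001111); offset now 31 = byte 3 bit 7; 17 bits remain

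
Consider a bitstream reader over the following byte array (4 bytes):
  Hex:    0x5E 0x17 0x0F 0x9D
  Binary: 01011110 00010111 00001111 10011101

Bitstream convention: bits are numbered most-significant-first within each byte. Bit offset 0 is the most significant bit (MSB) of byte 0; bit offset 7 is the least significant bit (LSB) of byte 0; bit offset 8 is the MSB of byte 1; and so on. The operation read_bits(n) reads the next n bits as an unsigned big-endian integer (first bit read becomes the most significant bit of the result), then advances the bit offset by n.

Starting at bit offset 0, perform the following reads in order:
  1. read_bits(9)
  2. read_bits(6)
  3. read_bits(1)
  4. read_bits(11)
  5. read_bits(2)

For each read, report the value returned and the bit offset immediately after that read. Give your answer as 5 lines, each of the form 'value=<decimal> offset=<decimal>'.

Read 1: bits[0:9] width=9 -> value=188 (bin 010111100); offset now 9 = byte 1 bit 1; 23 bits remain
Read 2: bits[9:15] width=6 -> value=11 (bin 001011); offset now 15 = byte 1 bit 7; 17 bits remain
Read 3: bits[15:16] width=1 -> value=1 (bin 1); offset now 16 = byte 2 bit 0; 16 bits remain
Read 4: bits[16:27] width=11 -> value=124 (bin 00001111100); offset now 27 = byte 3 bit 3; 5 bits remain
Read 5: bits[27:29] width=2 -> value=3 (bin 11); offset now 29 = byte 3 bit 5; 3 bits remain

Answer: value=188 offset=9
value=11 offset=15
value=1 offset=16
value=124 offset=27
value=3 offset=29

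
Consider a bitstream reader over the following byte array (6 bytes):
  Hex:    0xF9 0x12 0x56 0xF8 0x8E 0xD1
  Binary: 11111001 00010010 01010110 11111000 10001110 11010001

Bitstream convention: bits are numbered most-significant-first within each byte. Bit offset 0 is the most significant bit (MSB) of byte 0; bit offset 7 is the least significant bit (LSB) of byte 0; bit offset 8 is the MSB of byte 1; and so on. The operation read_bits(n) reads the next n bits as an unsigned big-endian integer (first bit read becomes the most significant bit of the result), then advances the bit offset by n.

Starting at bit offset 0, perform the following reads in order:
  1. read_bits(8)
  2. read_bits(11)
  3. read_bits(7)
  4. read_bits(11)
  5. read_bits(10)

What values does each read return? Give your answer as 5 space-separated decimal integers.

Read 1: bits[0:8] width=8 -> value=249 (bin 11111001); offset now 8 = byte 1 bit 0; 40 bits remain
Read 2: bits[8:19] width=11 -> value=146 (bin 00010010010); offset now 19 = byte 2 bit 3; 29 bits remain
Read 3: bits[19:26] width=7 -> value=91 (bin 1011011); offset now 26 = byte 3 bit 2; 22 bits remain
Read 4: bits[26:37] width=11 -> value=1809 (bin 11100010001); offset now 37 = byte 4 bit 5; 11 bits remain
Read 5: bits[37:47] width=10 -> value=872 (bin 1101101000); offset now 47 = byte 5 bit 7; 1 bits remain

Answer: 249 146 91 1809 872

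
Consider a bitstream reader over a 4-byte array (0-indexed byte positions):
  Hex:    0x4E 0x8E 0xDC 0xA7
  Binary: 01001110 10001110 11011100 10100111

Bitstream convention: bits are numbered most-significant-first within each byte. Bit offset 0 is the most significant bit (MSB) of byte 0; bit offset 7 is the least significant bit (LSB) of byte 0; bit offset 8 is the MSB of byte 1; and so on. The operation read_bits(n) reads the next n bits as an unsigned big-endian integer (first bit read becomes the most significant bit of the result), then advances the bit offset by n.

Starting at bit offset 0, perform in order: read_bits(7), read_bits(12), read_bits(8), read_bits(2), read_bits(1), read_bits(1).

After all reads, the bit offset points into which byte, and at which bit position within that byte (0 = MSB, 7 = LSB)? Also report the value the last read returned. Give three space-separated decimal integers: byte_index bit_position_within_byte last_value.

Answer: 3 7 1

Derivation:
Read 1: bits[0:7] width=7 -> value=39 (bin 0100111); offset now 7 = byte 0 bit 7; 25 bits remain
Read 2: bits[7:19] width=12 -> value=1142 (bin 010001110110); offset now 19 = byte 2 bit 3; 13 bits remain
Read 3: bits[19:27] width=8 -> value=229 (bin 11100101); offset now 27 = byte 3 bit 3; 5 bits remain
Read 4: bits[27:29] width=2 -> value=0 (bin 00); offset now 29 = byte 3 bit 5; 3 bits remain
Read 5: bits[29:30] width=1 -> value=1 (bin 1); offset now 30 = byte 3 bit 6; 2 bits remain
Read 6: bits[30:31] width=1 -> value=1 (bin 1); offset now 31 = byte 3 bit 7; 1 bits remain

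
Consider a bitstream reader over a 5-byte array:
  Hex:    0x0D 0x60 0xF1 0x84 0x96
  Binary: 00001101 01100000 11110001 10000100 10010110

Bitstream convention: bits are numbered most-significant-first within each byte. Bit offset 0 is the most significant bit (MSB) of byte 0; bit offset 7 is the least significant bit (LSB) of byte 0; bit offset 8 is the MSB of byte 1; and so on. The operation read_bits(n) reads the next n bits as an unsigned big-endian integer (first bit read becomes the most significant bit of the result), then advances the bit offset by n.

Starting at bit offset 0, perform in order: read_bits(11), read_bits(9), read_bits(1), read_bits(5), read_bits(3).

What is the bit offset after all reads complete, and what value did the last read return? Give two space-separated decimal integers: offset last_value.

Read 1: bits[0:11] width=11 -> value=107 (bin 00001101011); offset now 11 = byte 1 bit 3; 29 bits remain
Read 2: bits[11:20] width=9 -> value=15 (bin 000001111); offset now 20 = byte 2 bit 4; 20 bits remain
Read 3: bits[20:21] width=1 -> value=0 (bin 0); offset now 21 = byte 2 bit 5; 19 bits remain
Read 4: bits[21:26] width=5 -> value=6 (bin 00110); offset now 26 = byte 3 bit 2; 14 bits remain
Read 5: bits[26:29] width=3 -> value=0 (bin 000); offset now 29 = byte 3 bit 5; 11 bits remain

Answer: 29 0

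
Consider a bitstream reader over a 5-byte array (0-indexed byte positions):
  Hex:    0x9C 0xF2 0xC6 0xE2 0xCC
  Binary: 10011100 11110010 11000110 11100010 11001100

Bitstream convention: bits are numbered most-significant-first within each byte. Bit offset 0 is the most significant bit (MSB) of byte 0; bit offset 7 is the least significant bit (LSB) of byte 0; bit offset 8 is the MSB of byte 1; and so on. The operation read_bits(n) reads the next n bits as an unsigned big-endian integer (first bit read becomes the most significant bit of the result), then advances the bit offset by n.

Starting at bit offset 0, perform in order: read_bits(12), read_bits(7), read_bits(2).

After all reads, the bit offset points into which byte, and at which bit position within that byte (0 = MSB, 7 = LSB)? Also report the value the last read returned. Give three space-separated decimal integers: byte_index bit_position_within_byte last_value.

Answer: 2 5 0

Derivation:
Read 1: bits[0:12] width=12 -> value=2511 (bin 100111001111); offset now 12 = byte 1 bit 4; 28 bits remain
Read 2: bits[12:19] width=7 -> value=22 (bin 0010110); offset now 19 = byte 2 bit 3; 21 bits remain
Read 3: bits[19:21] width=2 -> value=0 (bin 00); offset now 21 = byte 2 bit 5; 19 bits remain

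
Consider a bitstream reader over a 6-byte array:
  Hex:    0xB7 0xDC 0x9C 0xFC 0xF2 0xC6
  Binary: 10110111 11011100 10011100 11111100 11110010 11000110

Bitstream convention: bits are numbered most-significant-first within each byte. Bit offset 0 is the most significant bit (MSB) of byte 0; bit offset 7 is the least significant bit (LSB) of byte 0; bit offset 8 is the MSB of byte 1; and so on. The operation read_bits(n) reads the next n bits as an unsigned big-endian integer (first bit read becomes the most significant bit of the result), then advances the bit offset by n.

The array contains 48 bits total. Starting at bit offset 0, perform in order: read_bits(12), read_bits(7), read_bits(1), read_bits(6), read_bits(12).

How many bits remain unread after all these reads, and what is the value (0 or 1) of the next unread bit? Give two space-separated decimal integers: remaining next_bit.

Answer: 10 1

Derivation:
Read 1: bits[0:12] width=12 -> value=2941 (bin 101101111101); offset now 12 = byte 1 bit 4; 36 bits remain
Read 2: bits[12:19] width=7 -> value=100 (bin 1100100); offset now 19 = byte 2 bit 3; 29 bits remain
Read 3: bits[19:20] width=1 -> value=1 (bin 1); offset now 20 = byte 2 bit 4; 28 bits remain
Read 4: bits[20:26] width=6 -> value=51 (bin 110011); offset now 26 = byte 3 bit 2; 22 bits remain
Read 5: bits[26:38] width=12 -> value=3900 (bin 111100111100); offset now 38 = byte 4 bit 6; 10 bits remain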